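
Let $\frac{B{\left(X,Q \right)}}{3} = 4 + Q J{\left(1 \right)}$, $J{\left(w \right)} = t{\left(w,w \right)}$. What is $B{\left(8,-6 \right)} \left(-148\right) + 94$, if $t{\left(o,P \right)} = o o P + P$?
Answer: $3646$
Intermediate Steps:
$t{\left(o,P \right)} = P + P o^{2}$ ($t{\left(o,P \right)} = o^{2} P + P = P o^{2} + P = P + P o^{2}$)
$J{\left(w \right)} = w \left(1 + w^{2}\right)$
$B{\left(X,Q \right)} = 12 + 6 Q$ ($B{\left(X,Q \right)} = 3 \left(4 + Q \left(1 + 1^{3}\right)\right) = 3 \left(4 + Q \left(1 + 1\right)\right) = 3 \left(4 + Q 2\right) = 3 \left(4 + 2 Q\right) = 12 + 6 Q$)
$B{\left(8,-6 \right)} \left(-148\right) + 94 = \left(12 + 6 \left(-6\right)\right) \left(-148\right) + 94 = \left(12 - 36\right) \left(-148\right) + 94 = \left(-24\right) \left(-148\right) + 94 = 3552 + 94 = 3646$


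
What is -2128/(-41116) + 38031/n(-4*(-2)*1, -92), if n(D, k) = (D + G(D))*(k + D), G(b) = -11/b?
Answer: -1958018/28673 ≈ -68.288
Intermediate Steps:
n(D, k) = (D + k)*(D - 11/D) (n(D, k) = (D - 11/D)*(k + D) = (D - 11/D)*(D + k) = (D + k)*(D - 11/D))
-2128/(-41116) + 38031/n(-4*(-2)*1, -92) = -2128/(-41116) + 38031/(-11 + (-4*(-2)*1)**2 + (-4*(-2)*1)*(-92) - 11*(-92)/-4*(-2)*1) = -2128*(-1/41116) + 38031/(-11 + (8*1)**2 + (8*1)*(-92) - 11*(-92)/8*1) = 28/541 + 38031/(-11 + 8**2 + 8*(-92) - 11*(-92)/8) = 28/541 + 38031/(-11 + 64 - 736 - 11*(-92)*1/8) = 28/541 + 38031/(-11 + 64 - 736 + 253/2) = 28/541 + 38031/(-1113/2) = 28/541 + 38031*(-2/1113) = 28/541 - 3622/53 = -1958018/28673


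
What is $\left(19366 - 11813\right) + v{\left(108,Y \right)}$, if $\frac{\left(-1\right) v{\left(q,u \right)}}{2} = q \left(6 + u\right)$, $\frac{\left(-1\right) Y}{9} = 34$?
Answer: $72353$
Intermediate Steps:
$Y = -306$ ($Y = \left(-9\right) 34 = -306$)
$v{\left(q,u \right)} = - 2 q \left(6 + u\right)$
$\left(19366 - 11813\right) + v{\left(108,Y \right)} = \left(19366 - 11813\right) - 216 \left(6 - 306\right) = 7553 - 216 \left(-300\right) = 7553 + 64800 = 72353$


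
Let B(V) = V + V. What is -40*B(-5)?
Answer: 400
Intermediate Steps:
B(V) = 2*V
-40*B(-5) = -80*(-5) = -40*(-10) = 400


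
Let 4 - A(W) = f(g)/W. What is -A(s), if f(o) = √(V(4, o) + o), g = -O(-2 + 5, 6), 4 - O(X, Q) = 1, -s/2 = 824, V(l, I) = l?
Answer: -6593/1648 ≈ -4.0006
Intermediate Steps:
s = -1648 (s = -2*824 = -1648)
O(X, Q) = 3 (O(X, Q) = 4 - 1*1 = 4 - 1 = 3)
g = -3 (g = -1*3 = -3)
f(o) = √(4 + o)
A(W) = 4 - 1/W (A(W) = 4 - √(4 - 3)/W = 4 - √1/W = 4 - 1/W)
-A(s) = -(4 - 1/(-1648)) = -(4 - 1*(-1/1648)) = -(4 + 1/1648) = -1*6593/1648 = -6593/1648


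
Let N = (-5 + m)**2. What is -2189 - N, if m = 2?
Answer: -2198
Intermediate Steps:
N = 9 (N = (-5 + 2)**2 = (-3)**2 = 9)
-2189 - N = -2189 - 9 = -2198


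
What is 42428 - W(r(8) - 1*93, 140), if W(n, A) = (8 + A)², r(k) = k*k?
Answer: 20524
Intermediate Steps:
r(k) = k²
42428 - W(r(8) - 1*93, 140) = 42428 - (8 + 140)² = 42428 - 1*148² = 42428 - 1*21904 = 42428 - 21904 = 20524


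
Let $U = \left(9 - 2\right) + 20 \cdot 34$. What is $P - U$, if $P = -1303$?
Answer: $-1990$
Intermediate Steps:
$U = 687$ ($U = \left(9 - 2\right) + 680 = 7 + 680 = 687$)
$P - U = -1303 - 687 = -1990$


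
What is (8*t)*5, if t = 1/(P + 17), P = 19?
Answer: 10/9 ≈ 1.1111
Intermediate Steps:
t = 1/36 (t = 1/(19 + 17) = 1/36 ≈ 0.027778)
(8*t)*5 = (8*(1/36))*5 = (2/9)*5 = 10/9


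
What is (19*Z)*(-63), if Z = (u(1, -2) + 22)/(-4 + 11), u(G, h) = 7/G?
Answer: -4959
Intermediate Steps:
Z = 29/7 (Z = (7/1 + 22)/(-4 + 11) = (7*1 + 22)/7 = (7 + 22)*(1/7) = 29*(1/7) = 29/7 ≈ 4.1429)
(19*Z)*(-63) = (19*(29/7))*(-63) = (551/7)*(-63) = -4959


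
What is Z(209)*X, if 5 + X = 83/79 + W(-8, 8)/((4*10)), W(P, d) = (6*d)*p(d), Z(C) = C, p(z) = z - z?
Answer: -65208/79 ≈ -825.42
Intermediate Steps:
p(z) = 0
W(P, d) = 0 (W(P, d) = (6*d)*0 = 0)
X = -312/79 (X = -5 + (83/79 + 0/((4*10))) = -5 + (83*(1/79) + 0/40) = -5 + (83/79 + 0*(1/40)) = -5 + (83/79 + 0) = -5 + 83/79 = -312/79 ≈ -3.9494)
Z(209)*X = 209*(-312/79) = -65208/79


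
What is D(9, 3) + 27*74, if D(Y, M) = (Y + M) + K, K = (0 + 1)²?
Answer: 2011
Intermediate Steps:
K = 1 (K = 1² = 1)
D(Y, M) = 1 + M + Y (D(Y, M) = (Y + M) + 1 = (M + Y) + 1 = 1 + M + Y)
D(9, 3) + 27*74 = (1 + 3 + 9) + 27*74 = 13 + 1998 = 2011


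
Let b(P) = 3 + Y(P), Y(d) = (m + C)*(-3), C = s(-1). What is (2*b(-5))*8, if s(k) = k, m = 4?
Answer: -96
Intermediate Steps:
C = -1
Y(d) = -9 (Y(d) = (4 - 1)*(-3) = 3*(-3) = -9)
b(P) = -6 (b(P) = 3 - 9 = -6)
(2*b(-5))*8 = (2*(-6))*8 = -12*8 = -96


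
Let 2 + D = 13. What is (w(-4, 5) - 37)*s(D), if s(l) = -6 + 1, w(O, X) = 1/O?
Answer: 745/4 ≈ 186.25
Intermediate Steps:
D = 11 (D = -2 + 13 = 11)
s(l) = -5
(w(-4, 5) - 37)*s(D) = (1/(-4) - 37)*(-5) = (-¼ - 37)*(-5) = -149/4*(-5) = 745/4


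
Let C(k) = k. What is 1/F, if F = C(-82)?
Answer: -1/82 ≈ -0.012195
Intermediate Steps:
F = -82
1/F = 1/(-82) = -1/82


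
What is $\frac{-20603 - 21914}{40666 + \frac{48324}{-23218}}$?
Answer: $- \frac{493579853}{472067432} \approx -1.0456$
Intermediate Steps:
$\frac{-20603 - 21914}{40666 + \frac{48324}{-23218}} = - \frac{42517}{40666 + 48324 \left(- \frac{1}{23218}\right)} = - \frac{42517}{40666 - \frac{24162}{11609}} = - \frac{42517}{\frac{472067432}{11609}} = \left(-42517\right) \frac{11609}{472067432} = - \frac{493579853}{472067432}$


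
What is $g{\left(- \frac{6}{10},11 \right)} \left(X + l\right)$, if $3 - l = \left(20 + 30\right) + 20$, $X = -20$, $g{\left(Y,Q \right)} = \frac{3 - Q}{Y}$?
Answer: $-1160$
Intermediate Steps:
$g{\left(Y,Q \right)} = \frac{3 - Q}{Y}$
$l = -67$ ($l = 3 - \left(\left(20 + 30\right) + 20\right) = 3 - \left(50 + 20\right) = 3 - 70 = -67$)
$g{\left(- \frac{6}{10},11 \right)} \left(X + l\right) = \frac{3 - 11}{\left(-6\right) \frac{1}{10}} \left(-20 - 67\right) = \frac{3 - 11}{\left(-6\right) \frac{1}{10}} \left(-87\right) = \frac{1}{- \frac{3}{5}} \left(-8\right) \left(-87\right) = \left(- \frac{5}{3}\right) \left(-8\right) \left(-87\right) = \frac{40}{3} \left(-87\right) = -1160$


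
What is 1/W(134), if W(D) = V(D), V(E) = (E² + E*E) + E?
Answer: 1/36046 ≈ 2.7742e-5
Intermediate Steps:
V(E) = E + 2*E² (V(E) = (E² + E²) + E = 2*E² + E = E + 2*E²)
W(D) = D*(1 + 2*D)
1/W(134) = 1/(134*(1 + 2*134)) = 1/(134*(1 + 268)) = 1/(134*269) = 1/36046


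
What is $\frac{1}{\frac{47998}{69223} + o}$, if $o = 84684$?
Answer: $\frac{69223}{5862128530} \approx 1.1809 \cdot 10^{-5}$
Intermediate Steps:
$\frac{1}{\frac{47998}{69223} + o} = \frac{1}{\frac{47998}{69223} + 84684} = \frac{1}{\frac{5862128530}{69223}} = \frac{69223}{5862128530}$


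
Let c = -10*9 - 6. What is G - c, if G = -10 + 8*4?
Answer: 118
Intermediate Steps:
c = -96 (c = -90 - 6 = -96)
G = 22 (G = -10 + 32 = 22)
G - c = 22 - 1*(-96) = 22 + 96 = 118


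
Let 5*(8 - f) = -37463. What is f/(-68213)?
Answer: -37503/341065 ≈ -0.10996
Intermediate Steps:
f = 37503/5 (f = 8 - ⅕*(-37463) = 8 + 37463/5 = 37503/5 ≈ 7500.6)
f/(-68213) = (37503/5)/(-68213) = (37503/5)*(-1/68213) = -37503/341065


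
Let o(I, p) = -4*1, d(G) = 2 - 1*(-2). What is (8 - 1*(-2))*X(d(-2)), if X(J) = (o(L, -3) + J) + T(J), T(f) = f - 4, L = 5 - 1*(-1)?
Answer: 0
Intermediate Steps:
L = 6 (L = 5 + 1 = 6)
d(G) = 4 (d(G) = 2 + 2 = 4)
T(f) = -4 + f
o(I, p) = -4
X(J) = -8 + 2*J (X(J) = (-4 + J) + (-4 + J) = -8 + 2*J)
(8 - 1*(-2))*X(d(-2)) = (8 - 1*(-2))*(-8 + 2*4) = (8 + 2)*(-8 + 8) = 10*0 = 0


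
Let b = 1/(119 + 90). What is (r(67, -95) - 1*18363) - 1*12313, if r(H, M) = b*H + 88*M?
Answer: -8158457/209 ≈ -39036.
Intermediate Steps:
b = 1/209 ≈ 0.0047847
r(H, M) = 88*M + H/209 (r(H, M) = H/209 + 88*M = 88*M + H/209)
(r(67, -95) - 1*18363) - 1*12313 = ((88*(-95) + (1/209)*67) - 1*18363) - 1*12313 = ((-8360 + 67/209) - 18363) - 12313 = (-1747173/209 - 18363) - 12313 = -5585040/209 - 12313 = -8158457/209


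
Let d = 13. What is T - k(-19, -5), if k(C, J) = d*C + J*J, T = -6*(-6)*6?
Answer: 438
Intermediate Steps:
T = 216 (T = 36*6 = 216)
k(C, J) = J**2 + 13*C (k(C, J) = 13*C + J*J = 13*C + J**2 = J**2 + 13*C)
T - k(-19, -5) = 216 - ((-5)**2 + 13*(-19)) = 216 - (25 - 247) = 216 - 1*(-222) = 216 + 222 = 438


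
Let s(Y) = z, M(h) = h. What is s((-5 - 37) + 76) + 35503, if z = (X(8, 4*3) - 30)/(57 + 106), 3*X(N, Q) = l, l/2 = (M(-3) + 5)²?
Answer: 17360885/489 ≈ 35503.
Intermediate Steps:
l = 8 (l = 2*(-3 + 5)² = 2*2² = 2*4 = 8)
X(N, Q) = 8/3 (X(N, Q) = (⅓)*8 = 8/3)
z = -82/489 (z = (8/3 - 30)/(57 + 106) = -82/3/163 = -82/3*1/163 = -82/489 ≈ -0.16769)
s(Y) = -82/489
s((-5 - 37) + 76) + 35503 = -82/489 + 35503 = 17360885/489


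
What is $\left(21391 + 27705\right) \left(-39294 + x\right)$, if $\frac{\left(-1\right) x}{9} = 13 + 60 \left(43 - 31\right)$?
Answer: $-2253064536$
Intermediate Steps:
$x = -6597$ ($x = - 9 \left(13 + 60 \left(43 - 31\right)\right) = - 9 \left(13 + 60 \cdot 12\right) = - 9 \left(13 + 720\right) = \left(-9\right) 733 = -6597$)
$\left(21391 + 27705\right) \left(-39294 + x\right) = \left(21391 + 27705\right) \left(-39294 - 6597\right) = 49096 \left(-45891\right) = -2253064536$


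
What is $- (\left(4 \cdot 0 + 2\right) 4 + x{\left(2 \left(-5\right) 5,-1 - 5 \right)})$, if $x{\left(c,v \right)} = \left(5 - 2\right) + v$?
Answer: $-5$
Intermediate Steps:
$x{\left(c,v \right)} = 3 + v$
$- (\left(4 \cdot 0 + 2\right) 4 + x{\left(2 \left(-5\right) 5,-1 - 5 \right)}) = - (\left(4 \cdot 0 + 2\right) 4 + \left(3 - 6\right)) = - (\left(0 + 2\right) 4 + \left(3 - 6\right)) = - (2 \cdot 4 - 3) = - (8 - 3) = \left(-1\right) 5 = -5$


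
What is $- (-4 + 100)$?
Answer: $-96$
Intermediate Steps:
$- (-4 + 100) = \left(-1\right) 96 = -96$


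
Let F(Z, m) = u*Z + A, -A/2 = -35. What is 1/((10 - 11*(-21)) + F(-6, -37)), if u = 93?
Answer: -1/247 ≈ -0.0040486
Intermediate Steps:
A = 70 (A = -2*(-35) = 70)
F(Z, m) = 70 + 93*Z (F(Z, m) = 93*Z + 70 = 70 + 93*Z)
1/((10 - 11*(-21)) + F(-6, -37)) = 1/((10 - 11*(-21)) + (70 + 93*(-6))) = 1/((10 + 231) + (70 - 558)) = 1/(241 - 488) = 1/(-247) = -1/247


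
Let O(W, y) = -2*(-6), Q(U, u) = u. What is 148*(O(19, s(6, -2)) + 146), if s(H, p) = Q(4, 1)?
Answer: 23384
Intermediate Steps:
s(H, p) = 1
O(W, y) = 12
148*(O(19, s(6, -2)) + 146) = 148*(12 + 146) = 148*158 = 23384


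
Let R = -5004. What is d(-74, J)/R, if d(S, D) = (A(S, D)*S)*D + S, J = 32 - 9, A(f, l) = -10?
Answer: -8473/2502 ≈ -3.3865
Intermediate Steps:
J = 23
d(S, D) = S - 10*D*S (d(S, D) = (-10*S)*D + S = -10*D*S + S = S - 10*D*S)
d(-74, J)/R = -74*(1 - 10*23)/(-5004) = -74*(1 - 230)*(-1/5004) = -74*(-229)*(-1/5004) = 16946*(-1/5004) = -8473/2502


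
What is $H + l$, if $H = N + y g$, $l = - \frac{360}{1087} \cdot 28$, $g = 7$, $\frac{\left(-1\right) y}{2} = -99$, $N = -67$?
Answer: $\frac{1423673}{1087} \approx 1309.7$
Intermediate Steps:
$y = 198$ ($y = \left(-2\right) \left(-99\right) = 198$)
$l = - \frac{10080}{1087}$ ($l = \left(-360\right) \frac{1}{1087} \cdot 28 = \left(- \frac{360}{1087}\right) 28 = - \frac{10080}{1087} \approx -9.2732$)
$H = 1319$ ($H = -67 + 198 \cdot 7 = -67 + 1386 = 1319$)
$H + l = 1319 - \frac{10080}{1087} = \frac{1423673}{1087}$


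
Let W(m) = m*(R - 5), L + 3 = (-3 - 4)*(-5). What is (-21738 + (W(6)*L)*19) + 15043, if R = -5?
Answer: -43175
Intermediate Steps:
L = 32 (L = -3 + (-3 - 4)*(-5) = -3 - 7*(-5) = -3 + 35 = 32)
W(m) = -10*m (W(m) = m*(-5 - 5) = m*(-10) = -10*m)
(-21738 + (W(6)*L)*19) + 15043 = (-21738 + (-10*6*32)*19) + 15043 = (-21738 - 60*32*19) + 15043 = (-21738 - 1920*19) + 15043 = (-21738 - 36480) + 15043 = -58218 + 15043 = -43175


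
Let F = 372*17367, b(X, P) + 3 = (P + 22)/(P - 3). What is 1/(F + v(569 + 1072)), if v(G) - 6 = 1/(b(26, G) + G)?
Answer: 2684707/17344630116348 ≈ 1.5479e-7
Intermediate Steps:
b(X, P) = -3 + (22 + P)/(-3 + P) (b(X, P) = -3 + (P + 22)/(P - 3) = -3 + (22 + P)/(-3 + P))
v(G) = 6 + 1/(G + (31 - 2*G)/(-3 + G)) (v(G) = 6 + 1/((31 - 2*G)/(-3 + G) + G) = 6 + 1/(G + (31 - 2*G)/(-3 + G)))
F = 6460524
1/(F + v(569 + 1072)) = 1/(6460524 + (183 - 29*(569 + 1072) + 6*(569 + 1072)²)/(31 + (569 + 1072)² - 5*(569 + 1072))) = 1/(6460524 + (183 - 29*1641 + 6*1641²)/(31 + 1641² - 5*1641)) = 1/(6460524 + (183 - 47589 + 6*2692881)/(31 + 2692881 - 8205)) = 1/(6460524 + (183 - 47589 + 16157286)/2684707) = 1/(6460524 + (1/2684707)*16109880) = 1/(6460524 + 16109880/2684707) = 1/(17344630116348/2684707) = 2684707/17344630116348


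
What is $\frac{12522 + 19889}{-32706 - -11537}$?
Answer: $- \frac{32411}{21169} \approx -1.5311$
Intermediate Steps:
$\frac{12522 + 19889}{-32706 - -11537} = \frac{32411}{-32706 + \left(-12570 + 24107\right)} = \frac{32411}{-32706 + 11537} = \frac{32411}{-21169} = 32411 \left(- \frac{1}{21169}\right) = - \frac{32411}{21169}$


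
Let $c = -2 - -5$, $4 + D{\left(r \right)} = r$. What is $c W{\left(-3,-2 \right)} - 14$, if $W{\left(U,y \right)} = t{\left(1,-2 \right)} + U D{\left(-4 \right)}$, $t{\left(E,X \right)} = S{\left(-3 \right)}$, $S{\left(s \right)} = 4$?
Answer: $70$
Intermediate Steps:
$D{\left(r \right)} = -4 + r$
$t{\left(E,X \right)} = 4$
$c = 3$ ($c = -2 + 5 = 3$)
$W{\left(U,y \right)} = 4 - 8 U$ ($W{\left(U,y \right)} = 4 + U \left(-4 - 4\right) = 4 + U \left(-8\right) = 4 - 8 U$)
$c W{\left(-3,-2 \right)} - 14 = 3 \left(4 - -24\right) - 14 = 3 \left(4 + 24\right) - 14 = 3 \cdot 28 - 14 = 84 - 14 = 70$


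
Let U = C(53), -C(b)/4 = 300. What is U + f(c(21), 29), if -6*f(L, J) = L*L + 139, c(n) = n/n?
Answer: -3670/3 ≈ -1223.3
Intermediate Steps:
c(n) = 1
C(b) = -1200 (C(b) = -4*300 = -1200)
f(L, J) = -139/6 - L**2/6 (f(L, J) = -(L*L + 139)/6 = -(L**2 + 139)/6 = -(139 + L**2)/6 = -139/6 - L**2/6)
U = -1200
U + f(c(21), 29) = -1200 + (-139/6 - 1/6*1**2) = -1200 + (-139/6 - 1/6*1) = -1200 + (-139/6 - 1/6) = -1200 - 70/3 = -3670/3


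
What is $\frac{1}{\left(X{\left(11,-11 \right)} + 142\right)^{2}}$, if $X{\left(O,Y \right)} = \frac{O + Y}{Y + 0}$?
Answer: $\frac{1}{20164} \approx 4.9593 \cdot 10^{-5}$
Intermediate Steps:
$X{\left(O,Y \right)} = \frac{O + Y}{Y}$
$\frac{1}{\left(X{\left(11,-11 \right)} + 142\right)^{2}} = \frac{1}{\left(\frac{11 - 11}{-11} + 142\right)^{2}} = \frac{1}{\left(\left(- \frac{1}{11}\right) 0 + 142\right)^{2}} = \frac{1}{\left(0 + 142\right)^{2}} = \frac{1}{142^{2}} = \frac{1}{20164}$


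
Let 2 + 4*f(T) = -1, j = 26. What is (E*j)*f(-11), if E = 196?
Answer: -3822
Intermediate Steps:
f(T) = -¾ (f(T) = -½ + (¼)*(-1) = -½ - ¼ = -¾)
(E*j)*f(-11) = (196*26)*(-¾) = 5096*(-¾) = -3822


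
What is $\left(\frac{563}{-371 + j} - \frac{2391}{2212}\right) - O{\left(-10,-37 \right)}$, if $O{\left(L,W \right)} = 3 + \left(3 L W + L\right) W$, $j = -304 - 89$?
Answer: $\frac{4298347226}{105623} \approx 40695.0$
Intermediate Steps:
$j = -393$
$O{\left(L,W \right)} = 3 + W \left(L + 3 L W\right)$ ($O{\left(L,W \right)} = 3 + \left(3 L W + L\right) W = 3 + \left(L + 3 L W\right) W = 3 + W \left(L + 3 L W\right)$)
$\left(\frac{563}{-371 + j} - \frac{2391}{2212}\right) - O{\left(-10,-37 \right)} = \left(\frac{563}{-371 - 393} - \frac{2391}{2212}\right) - \left(3 - -370 + 3 \left(-10\right) \left(-37\right)^{2}\right) = \left(\frac{563}{-764} - \frac{2391}{2212}\right) - \left(3 + 370 + 3 \left(-10\right) 1369\right) = \left(563 \left(- \frac{1}{764}\right) - \frac{2391}{2212}\right) - \left(3 + 370 - 41070\right) = \left(- \frac{563}{764} - \frac{2391}{2212}\right) - -40697 = - \frac{192005}{105623} + 40697 = \frac{4298347226}{105623}$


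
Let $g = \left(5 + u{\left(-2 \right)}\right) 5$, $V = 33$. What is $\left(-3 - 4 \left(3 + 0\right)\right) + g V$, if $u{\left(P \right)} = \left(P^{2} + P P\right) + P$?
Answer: $1800$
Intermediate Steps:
$u{\left(P \right)} = P + 2 P^{2}$ ($u{\left(P \right)} = \left(P^{2} + P^{2}\right) + P = 2 P^{2} + P = P + 2 P^{2}$)
$g = 55$ ($g = \left(5 - 2 \left(1 + 2 \left(-2\right)\right)\right) 5 = \left(5 - 2 \left(1 - 4\right)\right) 5 = \left(5 - -6\right) 5 = \left(5 + 6\right) 5 = 11 \cdot 5 = 55$)
$\left(-3 - 4 \left(3 + 0\right)\right) + g V = \left(-3 - 4 \left(3 + 0\right)\right) + 55 \cdot 33 = \left(-3 - 12\right) + 1815 = -15 + 1815 = 1800$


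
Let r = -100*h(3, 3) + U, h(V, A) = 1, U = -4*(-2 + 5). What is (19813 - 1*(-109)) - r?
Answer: 20034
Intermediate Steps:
U = -12 (U = -4*3 = -12)
r = -112 (r = -100*1 - 12 = -100 - 12 = -112)
(19813 - 1*(-109)) - r = (19813 - 1*(-109)) - 1*(-112) = (19813 + 109) + 112 = 19922 + 112 = 20034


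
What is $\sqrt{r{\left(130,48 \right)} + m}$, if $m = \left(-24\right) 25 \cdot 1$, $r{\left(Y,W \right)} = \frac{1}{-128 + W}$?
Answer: $\frac{i \sqrt{240005}}{20} \approx 24.495 i$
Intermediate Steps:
$m = -600$ ($m = \left(-600\right) 1 = -600$)
$\sqrt{r{\left(130,48 \right)} + m} = \sqrt{\frac{1}{-128 + 48} - 600} = \sqrt{\frac{1}{-80} - 600} = \sqrt{- \frac{1}{80} - 600} = \sqrt{- \frac{48001}{80}} = \frac{i \sqrt{240005}}{20}$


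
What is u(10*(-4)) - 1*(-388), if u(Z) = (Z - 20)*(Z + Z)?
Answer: 5188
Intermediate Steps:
u(Z) = 2*Z*(-20 + Z) (u(Z) = (-20 + Z)*(2*Z) = 2*Z*(-20 + Z))
u(10*(-4)) - 1*(-388) = 2*(10*(-4))*(-20 + 10*(-4)) - 1*(-388) = 2*(-40)*(-20 - 40) + 388 = 2*(-40)*(-60) + 388 = 4800 + 388 = 5188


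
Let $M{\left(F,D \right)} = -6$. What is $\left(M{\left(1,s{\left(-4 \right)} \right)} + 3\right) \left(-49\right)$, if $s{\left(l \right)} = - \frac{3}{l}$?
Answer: $147$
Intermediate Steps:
$\left(M{\left(1,s{\left(-4 \right)} \right)} + 3\right) \left(-49\right) = \left(-6 + 3\right) \left(-49\right) = \left(-3\right) \left(-49\right) = 147$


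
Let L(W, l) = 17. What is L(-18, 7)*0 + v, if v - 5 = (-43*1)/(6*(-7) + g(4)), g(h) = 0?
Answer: 253/42 ≈ 6.0238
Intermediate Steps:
v = 253/42 (v = 5 + (-43*1)/(6*(-7) + 0) = 5 - 43/(-42 + 0) = 5 - 43/(-42) = 5 - 43*(-1/42) = 5 + 43/42 = 253/42 ≈ 6.0238)
L(-18, 7)*0 + v = 17*0 + 253/42 = 0 + 253/42 = 253/42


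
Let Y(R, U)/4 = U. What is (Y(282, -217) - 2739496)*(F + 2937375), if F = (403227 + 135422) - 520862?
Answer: -8098219558968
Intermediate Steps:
F = 17787 (F = 538649 - 520862 = 17787)
Y(R, U) = 4*U
(Y(282, -217) - 2739496)*(F + 2937375) = (4*(-217) - 2739496)*(17787 + 2937375) = (-868 - 2739496)*2955162 = -2740364*2955162 = -8098219558968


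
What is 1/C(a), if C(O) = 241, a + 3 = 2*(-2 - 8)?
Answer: 1/241 ≈ 0.0041494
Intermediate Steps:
a = -23 (a = -3 + 2*(-2 - 8) = -3 + 2*(-10) = -3 - 20 = -23)
1/C(a) = 1/241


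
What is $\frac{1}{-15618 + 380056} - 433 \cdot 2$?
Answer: $- \frac{315603307}{364438} \approx -866.0$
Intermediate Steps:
$\frac{1}{-15618 + 380056} - 433 \cdot 2 = \frac{1}{364438} - 866 = - \frac{315603307}{364438}$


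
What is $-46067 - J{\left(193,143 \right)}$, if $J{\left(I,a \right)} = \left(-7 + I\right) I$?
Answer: $-81965$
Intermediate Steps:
$J{\left(I,a \right)} = I \left(-7 + I\right)$
$-46067 - J{\left(193,143 \right)} = -46067 - 193 \left(-7 + 193\right) = -46067 - 193 \cdot 186 = -46067 - 35898 = -81965$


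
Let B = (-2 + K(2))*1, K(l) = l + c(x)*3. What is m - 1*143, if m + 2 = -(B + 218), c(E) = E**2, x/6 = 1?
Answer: -471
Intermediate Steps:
x = 6 (x = 6*1 = 6)
K(l) = 108 + l (K(l) = l + 6**2*3 = l + 36*3 = l + 108 = 108 + l)
B = 108 (B = (-2 + (108 + 2))*1 = (-2 + 110)*1 = 108*1 = 108)
m = -328 (m = -2 - (108 + 218) = -2 - 1*326 = -2 - 326 = -328)
m - 1*143 = -328 - 1*143 = -328 - 143 = -471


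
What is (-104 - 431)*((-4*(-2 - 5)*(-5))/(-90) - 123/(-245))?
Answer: -485459/441 ≈ -1100.8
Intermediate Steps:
(-104 - 431)*((-4*(-2 - 5)*(-5))/(-90) - 123/(-245)) = -535*((-4*(-7)*(-5))*(-1/90) - 123*(-1/245)) = -535*((28*(-5))*(-1/90) + 123/245) = -535*(-140*(-1/90) + 123/245) = -535*(14/9 + 123/245) = -535*4537/2205 = -485459/441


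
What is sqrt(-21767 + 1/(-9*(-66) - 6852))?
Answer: 13*I*sqrt(5044091934)/6258 ≈ 147.54*I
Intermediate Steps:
sqrt(-21767 + 1/(-9*(-66) - 6852)) = sqrt(-21767 + 1/(594 - 6852)) = sqrt(-21767 + 1/(-6258)) = sqrt(-21767 - 1/6258) = sqrt(-136217887/6258) = 13*I*sqrt(5044091934)/6258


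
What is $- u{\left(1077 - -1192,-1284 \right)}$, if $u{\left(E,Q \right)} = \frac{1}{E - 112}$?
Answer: $- \frac{1}{2157} \approx -0.00046361$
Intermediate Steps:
$u{\left(E,Q \right)} = \frac{1}{-112 + E}$
$- u{\left(1077 - -1192,-1284 \right)} = - \frac{1}{-112 + \left(1077 - -1192\right)} = - \frac{1}{-112 + \left(1077 + 1192\right)} = - \frac{1}{-112 + 2269} = - \frac{1}{2157}$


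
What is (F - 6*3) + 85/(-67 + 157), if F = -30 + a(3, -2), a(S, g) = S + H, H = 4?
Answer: -721/18 ≈ -40.056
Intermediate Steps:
a(S, g) = 4 + S (a(S, g) = S + 4 = 4 + S)
F = -23 (F = -30 + (4 + 3) = -30 + 7 = -23)
(F - 6*3) + 85/(-67 + 157) = (-23 - 6*3) + 85/(-67 + 157) = (-23 - 1*18) + 85/90 = (-23 - 18) + (1/90)*85 = -41 + 17/18 = -721/18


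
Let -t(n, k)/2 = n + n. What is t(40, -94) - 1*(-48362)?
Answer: 48202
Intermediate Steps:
t(n, k) = -4*n (t(n, k) = -2*(n + n) = -4*n)
t(40, -94) - 1*(-48362) = -4*40 - 1*(-48362) = -160 + 48362 = 48202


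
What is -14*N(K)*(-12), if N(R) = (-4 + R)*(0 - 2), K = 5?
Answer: -336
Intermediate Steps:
N(R) = 8 - 2*R (N(R) = (-4 + R)*(-2) = 8 - 2*R)
-14*N(K)*(-12) = -14*(8 - 2*5)*(-12) = -14*(8 - 10)*(-12) = -14*(-2)*(-12) = 28*(-12) = -336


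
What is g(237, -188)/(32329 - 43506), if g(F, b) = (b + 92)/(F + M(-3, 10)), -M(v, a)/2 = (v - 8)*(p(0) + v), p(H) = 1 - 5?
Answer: 96/927691 ≈ 0.00010348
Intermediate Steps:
p(H) = -4
M(v, a) = -2*(-8 + v)*(-4 + v) (M(v, a) = -2*(v - 8)*(-4 + v) = -2*(-8 + v)*(-4 + v))
g(F, b) = (92 + b)/(-154 + F) (g(F, b) = (b + 92)/(F + (-64 - 2*(-3)**2 + 24*(-3))) = (92 + b)/(F + (-64 - 2*9 - 72)) = (92 + b)/(F + (-64 - 18 - 72)) = (92 + b)/(F - 154) = (92 + b)/(-154 + F))
g(237, -188)/(32329 - 43506) = ((92 - 188)/(-154 + 237))/(32329 - 43506) = (-96/83)/(-11177) = ((1/83)*(-96))*(-1/11177) = -96/83*(-1/11177) = 96/927691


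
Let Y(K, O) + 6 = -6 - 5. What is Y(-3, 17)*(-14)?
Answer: 238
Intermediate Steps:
Y(K, O) = -17 (Y(K, O) = -6 + (-6 - 5) = -6 - 11 = -17)
Y(-3, 17)*(-14) = -17*(-14) = 238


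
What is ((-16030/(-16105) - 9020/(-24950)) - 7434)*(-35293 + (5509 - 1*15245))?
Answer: 2689656743337422/8036395 ≈ 3.3468e+8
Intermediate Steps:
((-16030/(-16105) - 9020/(-24950)) - 7434)*(-35293 + (5509 - 1*15245)) = ((-16030*(-1/16105) - 9020*(-1/24950)) - 7434)*(-35293 + (5509 - 15245)) = ((3206/3221 + 902/2495) - 7434)*(-35293 - 9736) = (10904312/8036395 - 7434)*(-45029) = -59731656118/8036395*(-45029) = 2689656743337422/8036395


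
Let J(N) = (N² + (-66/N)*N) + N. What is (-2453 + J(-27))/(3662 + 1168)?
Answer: -79/210 ≈ -0.37619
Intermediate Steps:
J(N) = -66 + N + N² (J(N) = (N² - 66) + N = (-66 + N²) + N = -66 + N + N²)
(-2453 + J(-27))/(3662 + 1168) = (-2453 + (-66 - 27 + (-27)²))/(3662 + 1168) = (-2453 + (-66 - 27 + 729))/4830 = (-2453 + 636)*(1/4830) = -1817*1/4830 = -79/210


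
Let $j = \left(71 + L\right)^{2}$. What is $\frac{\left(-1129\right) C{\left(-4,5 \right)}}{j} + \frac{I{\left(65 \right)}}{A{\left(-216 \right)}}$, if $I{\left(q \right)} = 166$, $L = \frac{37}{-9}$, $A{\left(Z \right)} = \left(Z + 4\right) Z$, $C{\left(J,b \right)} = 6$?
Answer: $- \frac{3133204573}{2074400496} \approx -1.5104$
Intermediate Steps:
$A{\left(Z \right)} = Z \left(4 + Z\right)$ ($A{\left(Z \right)} = \left(4 + Z\right) Z = Z \left(4 + Z\right)$)
$L = - \frac{37}{9}$ ($L = 37 \left(- \frac{1}{9}\right) = - \frac{37}{9} \approx -4.1111$)
$j = \frac{362404}{81}$ ($j = \left(71 - \frac{37}{9}\right)^{2} = \left(\frac{602}{9}\right)^{2} = \frac{362404}{81} \approx 4474.1$)
$\frac{\left(-1129\right) C{\left(-4,5 \right)}}{j} + \frac{I{\left(65 \right)}}{A{\left(-216 \right)}} = \frac{\left(-1129\right) 6}{\frac{362404}{81}} + \frac{166}{\left(-216\right) \left(4 - 216\right)} = \left(-6774\right) \frac{81}{362404} + \frac{166}{\left(-216\right) \left(-212\right)} = - \frac{274347}{181202} + \frac{166}{45792} = - \frac{274347}{181202} + 166 \cdot \frac{1}{45792} = - \frac{274347}{181202} + \frac{83}{22896} = - \frac{3133204573}{2074400496}$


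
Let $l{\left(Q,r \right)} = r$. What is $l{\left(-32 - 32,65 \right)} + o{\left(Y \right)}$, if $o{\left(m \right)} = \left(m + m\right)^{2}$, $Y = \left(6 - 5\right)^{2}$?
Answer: $69$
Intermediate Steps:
$Y = 1$ ($Y = 1^{2} = 1$)
$o{\left(m \right)} = 4 m^{2}$ ($o{\left(m \right)} = \left(2 m\right)^{2} = 4 m^{2}$)
$l{\left(-32 - 32,65 \right)} + o{\left(Y \right)} = 65 + 4 \cdot 1^{2} = 65 + 4 \cdot 1 = 65 + 4 = 69$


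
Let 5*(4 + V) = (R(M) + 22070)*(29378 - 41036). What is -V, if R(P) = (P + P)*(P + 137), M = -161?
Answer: 347385104/5 ≈ 6.9477e+7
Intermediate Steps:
R(P) = 2*P*(137 + P) (R(P) = (2*P)*(137 + P) = 2*P*(137 + P))
V = -347385104/5 (V = -4 + ((2*(-161)*(137 - 161) + 22070)*(29378 - 41036))/5 = -4 + ((2*(-161)*(-24) + 22070)*(-11658))/5 = -4 + ((7728 + 22070)*(-11658))/5 = -4 + (29798*(-11658))/5 = -4 + (⅕)*(-347385084) = -4 - 347385084/5 = -347385104/5 ≈ -6.9477e+7)
-V = -1*(-347385104/5) = 347385104/5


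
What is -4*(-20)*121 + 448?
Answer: 10128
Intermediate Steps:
-4*(-20)*121 + 448 = 80*121 + 448 = 9680 + 448 = 10128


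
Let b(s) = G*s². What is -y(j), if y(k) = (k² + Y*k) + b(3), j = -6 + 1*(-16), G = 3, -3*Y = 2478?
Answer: -18683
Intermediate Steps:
Y = -826 (Y = -⅓*2478 = -826)
b(s) = 3*s²
j = -22 (j = -6 - 16 = -22)
y(k) = 27 + k² - 826*k (y(k) = (k² - 826*k) + 3*3² = (k² - 826*k) + 3*9 = (k² - 826*k) + 27 = 27 + k² - 826*k)
-y(j) = -(27 + (-22)² - 826*(-22)) = -(27 + 484 + 18172) = -1*18683 = -18683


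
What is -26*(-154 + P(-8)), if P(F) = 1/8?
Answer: 16003/4 ≈ 4000.8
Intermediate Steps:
P(F) = 1/8
-26*(-154 + P(-8)) = -26*(-154 + 1/8) = -26*(-1231/8) = 16003/4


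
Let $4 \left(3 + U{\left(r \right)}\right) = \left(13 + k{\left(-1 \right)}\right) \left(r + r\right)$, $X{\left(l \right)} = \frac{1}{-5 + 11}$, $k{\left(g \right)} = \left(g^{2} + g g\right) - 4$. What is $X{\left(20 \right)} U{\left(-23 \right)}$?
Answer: $- \frac{259}{12} \approx -21.583$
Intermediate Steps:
$k{\left(g \right)} = -4 + 2 g^{2}$ ($k{\left(g \right)} = \left(g^{2} + g^{2}\right) - 4 = 2 g^{2} - 4 = -4 + 2 g^{2}$)
$X{\left(l \right)} = \frac{1}{6}$
$U{\left(r \right)} = -3 + \frac{11 r}{2}$ ($U{\left(r \right)} = -3 + \frac{\left(13 - \left(4 - 2 \left(-1\right)^{2}\right)\right) \left(r + r\right)}{4} = -3 + \frac{\left(13 + \left(-4 + 2 \cdot 1\right)\right) 2 r}{4} = -3 + \frac{\left(13 + \left(-4 + 2\right)\right) 2 r}{4} = -3 + \frac{\left(13 - 2\right) 2 r}{4} = -3 + \frac{11 \cdot 2 r}{4} = -3 + \frac{22 r}{4} = -3 + \frac{11 r}{2}$)
$X{\left(20 \right)} U{\left(-23 \right)} = \frac{-3 + \frac{11}{2} \left(-23\right)}{6} = \frac{-3 - \frac{253}{2}}{6} = \frac{1}{6} \left(- \frac{259}{2}\right) = - \frac{259}{12}$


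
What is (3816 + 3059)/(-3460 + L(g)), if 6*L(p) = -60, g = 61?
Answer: -1375/694 ≈ -1.9813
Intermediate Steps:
L(p) = -10 (L(p) = (1/6)*(-60) = -10)
(3816 + 3059)/(-3460 + L(g)) = (3816 + 3059)/(-3460 - 10) = 6875/(-3470) = 6875*(-1/3470) = -1375/694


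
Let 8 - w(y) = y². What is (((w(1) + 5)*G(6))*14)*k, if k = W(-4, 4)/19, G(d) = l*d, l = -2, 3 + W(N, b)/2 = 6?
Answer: -12096/19 ≈ -636.63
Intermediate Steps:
W(N, b) = 6 (W(N, b) = -6 + 2*6 = -6 + 12 = 6)
w(y) = 8 - y²
G(d) = -2*d
k = 6/19 ≈ 0.31579
(((w(1) + 5)*G(6))*14)*k = ((((8 - 1*1²) + 5)*(-2*6))*14)*(6/19) = ((((8 - 1*1) + 5)*(-12))*14)*(6/19) = ((((8 - 1) + 5)*(-12))*14)*(6/19) = (((7 + 5)*(-12))*14)*(6/19) = ((12*(-12))*14)*(6/19) = -144*14*(6/19) = -2016*6/19 = -12096/19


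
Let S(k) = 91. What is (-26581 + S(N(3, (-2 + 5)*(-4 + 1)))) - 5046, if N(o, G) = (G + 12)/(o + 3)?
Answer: -31536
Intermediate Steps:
N(o, G) = (12 + G)/(3 + o)
(-26581 + S(N(3, (-2 + 5)*(-4 + 1)))) - 5046 = (-26581 + 91) - 5046 = -26490 - 5046 = -31536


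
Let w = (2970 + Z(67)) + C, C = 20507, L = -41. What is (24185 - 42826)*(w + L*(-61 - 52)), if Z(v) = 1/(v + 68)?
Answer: -70739817491/135 ≈ -5.2400e+8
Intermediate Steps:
Z(v) = 1/(68 + v)
w = 3169396/135 (w = (2970 + 1/(68 + 67)) + 20507 = (2970 + 1/135) + 20507 = 400951/135 + 20507 = 3169396/135 ≈ 23477.)
(24185 - 42826)*(w + L*(-61 - 52)) = (24185 - 42826)*(3169396/135 - 41*(-61 - 52)) = -18641*(3169396/135 - 41*(-113)) = -18641*(3169396/135 + 4633) = -18641*3794851/135 = -70739817491/135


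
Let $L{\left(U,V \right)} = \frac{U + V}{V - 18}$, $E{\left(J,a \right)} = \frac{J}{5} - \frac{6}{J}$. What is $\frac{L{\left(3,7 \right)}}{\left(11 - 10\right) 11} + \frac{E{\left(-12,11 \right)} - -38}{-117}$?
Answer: $- \frac{55381}{141570} \approx -0.39119$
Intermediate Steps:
$E{\left(J,a \right)} = - \frac{6}{J} + \frac{J}{5}$ ($E{\left(J,a \right)} = J \frac{1}{5} - \frac{6}{J} = \frac{J}{5} - \frac{6}{J} = - \frac{6}{J} + \frac{J}{5}$)
$L{\left(U,V \right)} = \frac{U + V}{-18 + V}$
$\frac{L{\left(3,7 \right)}}{\left(11 - 10\right) 11} + \frac{E{\left(-12,11 \right)} - -38}{-117} = \frac{\frac{1}{-18 + 7} \left(3 + 7\right)}{\left(11 - 10\right) 11} + \frac{\left(- \frac{6}{-12} + \frac{1}{5} \left(-12\right)\right) - -38}{-117} = \frac{\frac{1}{-11} \cdot 10}{1 \cdot 11} + \left(\left(\left(-6\right) \left(- \frac{1}{12}\right) - \frac{12}{5}\right) + 38\right) \left(- \frac{1}{117}\right) = \frac{\left(- \frac{1}{11}\right) 10}{11} + \left(\left(\frac{1}{2} - \frac{12}{5}\right) + 38\right) \left(- \frac{1}{117}\right) = \left(- \frac{10}{11}\right) \frac{1}{11} + \left(- \frac{19}{10} + 38\right) \left(- \frac{1}{117}\right) = - \frac{10}{121} + \frac{361}{10} \left(- \frac{1}{117}\right) = - \frac{10}{121} - \frac{361}{1170} = - \frac{55381}{141570}$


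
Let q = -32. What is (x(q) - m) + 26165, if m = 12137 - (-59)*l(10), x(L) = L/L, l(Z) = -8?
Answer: 14501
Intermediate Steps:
x(L) = 1
m = 11665 (m = 12137 - (-59)*(-8) = 12137 - 1*472 = 12137 - 472 = 11665)
(x(q) - m) + 26165 = (1 - 1*11665) + 26165 = (1 - 11665) + 26165 = -11664 + 26165 = 14501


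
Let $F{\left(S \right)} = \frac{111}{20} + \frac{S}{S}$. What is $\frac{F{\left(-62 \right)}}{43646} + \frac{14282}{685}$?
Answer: $\frac{498685327}{23918008} \approx 20.85$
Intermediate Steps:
$F{\left(S \right)} = \frac{131}{20}$ ($F{\left(S \right)} = 111 \cdot \frac{1}{20} + 1 = \frac{111}{20} + 1 = \frac{131}{20}$)
$\frac{F{\left(-62 \right)}}{43646} + \frac{14282}{685} = \frac{131}{20 \cdot 43646} + \frac{14282}{685} = \frac{131}{20} \cdot \frac{1}{43646} + 14282 \cdot \frac{1}{685} = \frac{131}{872920} + \frac{14282}{685} = \frac{498685327}{23918008}$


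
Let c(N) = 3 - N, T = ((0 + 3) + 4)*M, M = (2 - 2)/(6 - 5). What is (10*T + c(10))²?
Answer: 49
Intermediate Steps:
M = 0 (M = 0/1 = 0*1 = 0)
T = 0 (T = ((0 + 3) + 4)*0 = (3 + 4)*0 = 7*0 = 0)
(10*T + c(10))² = (10*0 + (3 - 1*10))² = (0 + (3 - 10))² = (0 - 7)² = (-7)² = 49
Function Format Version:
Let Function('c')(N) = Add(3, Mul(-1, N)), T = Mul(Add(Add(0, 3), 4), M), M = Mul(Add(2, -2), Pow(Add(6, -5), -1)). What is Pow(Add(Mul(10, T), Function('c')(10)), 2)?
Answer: 49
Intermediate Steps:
M = 0 (M = Mul(0, Pow(1, -1)) = Mul(0, 1) = 0)
T = 0 (T = Mul(Add(Add(0, 3), 4), 0) = Mul(Add(3, 4), 0) = Mul(7, 0) = 0)
Pow(Add(Mul(10, T), Function('c')(10)), 2) = Pow(Add(Mul(10, 0), Add(3, Mul(-1, 10))), 2) = Pow(Add(0, Add(3, -10)), 2) = Pow(Add(0, -7), 2) = Pow(-7, 2) = 49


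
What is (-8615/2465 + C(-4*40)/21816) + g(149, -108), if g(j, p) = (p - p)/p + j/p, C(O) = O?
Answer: -2917009/597516 ≈ -4.8819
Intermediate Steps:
g(j, p) = j/p (g(j, p) = 0/p + j/p = 0 + j/p = j/p)
(-8615/2465 + C(-4*40)/21816) + g(149, -108) = (-8615/2465 - 4*40/21816) + 149/(-108) = (-8615*1/2465 - 160*1/21816) + 149*(-1/108) = (-1723/493 - 20/2727) - 149/108 = -4708481/1344411 - 149/108 = -2917009/597516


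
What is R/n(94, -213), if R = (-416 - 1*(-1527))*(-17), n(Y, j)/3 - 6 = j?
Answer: 18887/621 ≈ 30.414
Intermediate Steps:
n(Y, j) = 18 + 3*j
R = -18887 (R = (-416 + 1527)*(-17) = 1111*(-17) = -18887)
R/n(94, -213) = -18887/(18 + 3*(-213)) = -18887/(18 - 639) = -18887/(-621) = -18887*(-1/621) = 18887/621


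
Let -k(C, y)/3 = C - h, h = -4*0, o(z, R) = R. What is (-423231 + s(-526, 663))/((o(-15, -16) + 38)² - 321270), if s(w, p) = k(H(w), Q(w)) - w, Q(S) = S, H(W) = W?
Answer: 421127/320786 ≈ 1.3128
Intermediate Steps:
h = 0
k(C, y) = -3*C (k(C, y) = -3*(C - 1*0) = -3*(C + 0) = -3*C)
s(w, p) = -4*w (s(w, p) = -3*w - w = -4*w)
(-423231 + s(-526, 663))/((o(-15, -16) + 38)² - 321270) = (-423231 - 4*(-526))/((-16 + 38)² - 321270) = (-423231 + 2104)/(22² - 321270) = -421127/(484 - 321270) = -421127/(-320786) = -421127*(-1/320786) = 421127/320786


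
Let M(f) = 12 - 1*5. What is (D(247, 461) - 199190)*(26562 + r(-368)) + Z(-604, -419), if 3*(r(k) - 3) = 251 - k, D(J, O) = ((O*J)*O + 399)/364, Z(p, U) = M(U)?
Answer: -30908648146/21 ≈ -1.4718e+9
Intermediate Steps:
M(f) = 7 (M(f) = 12 - 5 = 7)
Z(p, U) = 7
D(J, O) = 57/52 + J*O**2/364 (D(J, O) = ((J*O)*O + 399)*(1/364) = (J*O**2 + 399)*(1/364) = (399 + J*O**2)*(1/364) = 57/52 + J*O**2/364)
r(k) = 260/3 - k/3 (r(k) = 3 + (251 - k)/3 = 3 + (251/3 - k/3) = 260/3 - k/3)
(D(247, 461) - 199190)*(26562 + r(-368)) + Z(-604, -419) = ((57/52 + (1/364)*247*461**2) - 199190)*(26562 + (260/3 - 1/3*(-368))) + 7 = ((57/52 + (1/364)*247*212521) - 199190)*(26562 + (260/3 + 368/3)) + 7 = ((57/52 + 4037899/28) - 199190)*(26562 + 628/3) + 7 = (26246543/182 - 199190)*(80314/3) + 7 = -10006037/182*80314/3 + 7 = -30908648293/21 + 7 = -30908648146/21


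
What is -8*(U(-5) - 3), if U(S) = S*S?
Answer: -176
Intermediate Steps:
U(S) = S²
-8*(U(-5) - 3) = -8*((-5)² - 3) = -8*(25 - 3) = -8*22 = -176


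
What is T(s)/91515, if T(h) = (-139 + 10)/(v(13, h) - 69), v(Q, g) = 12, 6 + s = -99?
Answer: 43/1738785 ≈ 2.4730e-5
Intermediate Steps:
s = -105 (s = -6 - 99 = -105)
T(h) = 43/19 (T(h) = (-139 + 10)/(12 - 69) = -129/(-57) = -129*(-1/57) = 43/19)
T(s)/91515 = (43/19)/91515 = (43/19)*(1/91515) = 43/1738785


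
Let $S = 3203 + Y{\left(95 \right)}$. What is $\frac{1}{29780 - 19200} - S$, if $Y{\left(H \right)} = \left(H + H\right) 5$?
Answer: $- \frac{43938739}{10580} \approx -4153.0$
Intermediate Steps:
$Y{\left(H \right)} = 10 H$ ($Y{\left(H \right)} = 2 H 5 = 10 H$)
$S = 4153$ ($S = 3203 + 10 \cdot 95 = 3203 + 950 = 4153$)
$\frac{1}{29780 - 19200} - S = \frac{1}{29780 - 19200} - 4153 = \frac{1}{10580} - 4153 = - \frac{43938739}{10580}$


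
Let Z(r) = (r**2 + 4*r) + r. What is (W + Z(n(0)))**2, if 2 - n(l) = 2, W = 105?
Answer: 11025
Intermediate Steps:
n(l) = 0 (n(l) = 2 - 1*2 = 2 - 2 = 0)
Z(r) = r**2 + 5*r
(W + Z(n(0)))**2 = (105 + 0*(5 + 0))**2 = (105 + 0*5)**2 = (105 + 0)**2 = 105**2 = 11025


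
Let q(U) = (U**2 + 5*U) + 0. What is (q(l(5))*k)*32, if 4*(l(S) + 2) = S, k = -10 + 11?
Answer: -102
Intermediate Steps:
k = 1
l(S) = -2 + S/4
q(U) = U**2 + 5*U
(q(l(5))*k)*32 = (((-2 + (1/4)*5)*(5 + (-2 + (1/4)*5)))*1)*32 = (((-2 + 5/4)*(5 + (-2 + 5/4)))*1)*32 = (-3*(5 - 3/4)/4*1)*32 = (-3/4*17/4*1)*32 = -51/16*1*32 = -51/16*32 = -102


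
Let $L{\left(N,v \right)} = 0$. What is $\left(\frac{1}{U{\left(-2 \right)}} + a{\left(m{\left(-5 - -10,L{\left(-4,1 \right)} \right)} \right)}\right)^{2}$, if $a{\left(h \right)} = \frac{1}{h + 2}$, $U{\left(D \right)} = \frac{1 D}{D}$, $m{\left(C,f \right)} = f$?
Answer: $\frac{9}{4} \approx 2.25$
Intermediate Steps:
$U{\left(D \right)} = 1$ ($U{\left(D \right)} = \frac{D}{D} = 1$)
$a{\left(h \right)} = \frac{1}{2 + h}$
$\left(\frac{1}{U{\left(-2 \right)}} + a{\left(m{\left(-5 - -10,L{\left(-4,1 \right)} \right)} \right)}\right)^{2} = \left(1^{-1} + \frac{1}{2 + 0}\right)^{2} = \left(1 + \frac{1}{2}\right)^{2} = \left(\frac{3}{2}\right)^{2} = \frac{9}{4}$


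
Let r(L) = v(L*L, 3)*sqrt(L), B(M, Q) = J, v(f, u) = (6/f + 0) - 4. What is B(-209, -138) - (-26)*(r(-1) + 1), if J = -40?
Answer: -14 + 52*I ≈ -14.0 + 52.0*I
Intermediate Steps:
v(f, u) = -4 + 6/f (v(f, u) = 6/f - 4 = -4 + 6/f)
B(M, Q) = -40
r(L) = sqrt(L)*(-4 + 6/L**2) (r(L) = (-4 + 6/((L*L)))*sqrt(L) = (-4 + 6/(L**2))*sqrt(L) = (-4 + 6/L**2)*sqrt(L) = sqrt(L)*(-4 + 6/L**2))
B(-209, -138) - (-26)*(r(-1) + 1) = -40 - (-26)*(2*(3 - 2*(-1)**2)/(-1)**(3/2) + 1) = -40 - (-26)*(2*I*(3 - 2*1) + 1) = -40 - (-26)*(2*I*(3 - 2) + 1) = -40 - (-26)*(2*I*1 + 1) = -40 - (-26)*(2*I + 1) = -40 - (-26)*(1 + 2*I) = -40 - (-26 - 52*I) = -40 + (26 + 52*I) = -14 + 52*I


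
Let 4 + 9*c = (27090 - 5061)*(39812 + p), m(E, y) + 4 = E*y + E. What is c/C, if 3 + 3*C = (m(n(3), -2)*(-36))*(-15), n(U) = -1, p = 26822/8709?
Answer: -2546181787178/14134707 ≈ -1.8014e+5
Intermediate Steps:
p = 26822/8709 (p = 26822*(1/8709) = 26822/8709 ≈ 3.0798)
m(E, y) = -4 + E + E*y (m(E, y) = -4 + (E*y + E) = -4 + (E + E*y) = -4 + E + E*y)
c = 2546181787178/26127 (c = -4/9 + ((27090 - 5061)*(39812 + 26822/8709))/9 = -4/9 + (22029*(346749530/8709))/9 = -4/9 + (⅑)*(2546181798790/2903) = -4/9 + 2546181798790/26127 = 2546181787178/26127 ≈ 9.7454e+7)
C = -541 (C = -1 + (((-4 - 1 - 1*(-2))*(-36))*(-15))/3 = -1 + (((-4 - 1 + 2)*(-36))*(-15))/3 = -1 + (-3*(-36)*(-15))/3 = -1 + (108*(-15))/3 = -1 + (⅓)*(-1620) = -1 - 540 = -541)
c/C = (2546181787178/26127)/(-541) = (2546181787178/26127)*(-1/541) = -2546181787178/14134707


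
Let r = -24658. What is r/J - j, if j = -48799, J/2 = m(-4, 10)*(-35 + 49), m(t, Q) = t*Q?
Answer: 27339769/560 ≈ 48821.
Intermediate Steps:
m(t, Q) = Q*t
J = -1120 (J = 2*((10*(-4))*(-35 + 49)) = 2*(-40*14) = 2*(-560) = -1120)
r/J - j = -24658/(-1120) - 1*(-48799) = -24658*(-1/1120) + 48799 = 12329/560 + 48799 = 27339769/560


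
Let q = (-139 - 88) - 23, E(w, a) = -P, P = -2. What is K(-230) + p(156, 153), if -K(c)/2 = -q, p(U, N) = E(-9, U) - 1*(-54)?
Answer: -444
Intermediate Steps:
E(w, a) = 2 (E(w, a) = -1*(-2) = 2)
q = -250 (q = -227 - 23 = -250)
p(U, N) = 56 (p(U, N) = 2 - 1*(-54) = 2 + 54 = 56)
K(c) = -500 (K(c) = -(-2)*(-250) = -2*250 = -500)
K(-230) + p(156, 153) = -500 + 56 = -444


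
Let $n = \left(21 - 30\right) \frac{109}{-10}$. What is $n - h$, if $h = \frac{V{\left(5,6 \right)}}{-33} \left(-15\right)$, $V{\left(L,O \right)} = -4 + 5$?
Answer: $\frac{10741}{110} \approx 97.646$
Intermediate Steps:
$V{\left(L,O \right)} = 1$
$n = \frac{981}{10}$ ($n = - 9 \cdot 109 \left(- \frac{1}{10}\right) = \left(-9\right) \left(- \frac{109}{10}\right) = \frac{981}{10} \approx 98.1$)
$h = \frac{5}{11}$ ($h = 1 \frac{1}{-33} \left(-15\right) = 1 \left(- \frac{1}{33}\right) \left(-15\right) = \left(- \frac{1}{33}\right) \left(-15\right) = \frac{5}{11} \approx 0.45455$)
$n - h = \frac{981}{10} - \frac{5}{11} = \frac{10741}{110}$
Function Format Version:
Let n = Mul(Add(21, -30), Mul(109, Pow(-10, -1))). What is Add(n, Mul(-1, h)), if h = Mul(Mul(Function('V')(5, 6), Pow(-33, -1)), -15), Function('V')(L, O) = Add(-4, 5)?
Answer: Rational(10741, 110) ≈ 97.646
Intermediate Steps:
Function('V')(L, O) = 1
n = Rational(981, 10) (n = Mul(-9, Mul(109, Rational(-1, 10))) = Mul(-9, Rational(-109, 10)) = Rational(981, 10) ≈ 98.100)
h = Rational(5, 11) (h = Mul(Mul(1, Pow(-33, -1)), -15) = Mul(Mul(1, Rational(-1, 33)), -15) = Mul(Rational(-1, 33), -15) = Rational(5, 11) ≈ 0.45455)
Add(n, Mul(-1, h)) = Add(Rational(981, 10), Mul(-1, Rational(5, 11))) = Add(Rational(981, 10), Rational(-5, 11)) = Rational(10741, 110)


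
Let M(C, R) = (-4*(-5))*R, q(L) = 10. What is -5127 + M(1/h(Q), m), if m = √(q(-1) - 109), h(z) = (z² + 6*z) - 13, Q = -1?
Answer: -5127 + 60*I*√11 ≈ -5127.0 + 199.0*I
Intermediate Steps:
h(z) = -13 + z² + 6*z
m = 3*I*√11 (m = √(10 - 109) = √(-99) = 3*I*√11 ≈ 9.9499*I)
M(C, R) = 20*R
-5127 + M(1/h(Q), m) = -5127 + 20*(3*I*√11) = -5127 + 60*I*√11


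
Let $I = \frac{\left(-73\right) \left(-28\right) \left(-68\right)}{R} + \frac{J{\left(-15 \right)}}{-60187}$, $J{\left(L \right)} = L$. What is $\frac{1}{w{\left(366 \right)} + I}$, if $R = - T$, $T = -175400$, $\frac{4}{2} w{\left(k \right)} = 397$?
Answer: $\frac{2639199950}{521790469949} \approx 0.005058$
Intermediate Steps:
$w{\left(k \right)} = \frac{397}{2}$ ($w{\left(k \right)} = \frac{1}{2} \cdot 397 = \frac{397}{2}$)
$R = 175400$ ($R = \left(-1\right) \left(-175400\right) = 175400$)
$I = - \frac{1045360063}{1319599975}$ ($I = \frac{\left(-73\right) \left(-28\right) \left(-68\right)}{175400} - \frac{15}{-60187} = 2044 \left(-68\right) \frac{1}{175400} - - \frac{15}{60187} = \left(-138992\right) \frac{1}{175400} + \frac{15}{60187} = - \frac{17374}{21925} + \frac{15}{60187} = - \frac{1045360063}{1319599975} \approx -0.79218$)
$\frac{1}{w{\left(366 \right)} + I} = \frac{1}{\frac{397}{2} - \frac{1045360063}{1319599975}} = \frac{1}{\frac{521790469949}{2639199950}} = \frac{2639199950}{521790469949}$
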